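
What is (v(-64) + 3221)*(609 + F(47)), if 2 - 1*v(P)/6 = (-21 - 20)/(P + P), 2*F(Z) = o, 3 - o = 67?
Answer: 119317253/64 ≈ 1.8643e+6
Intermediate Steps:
o = -64 (o = 3 - 1*67 = 3 - 67 = -64)
F(Z) = -32 (F(Z) = (½)*(-64) = -32)
v(P) = 12 + 123/P (v(P) = 12 - 6*(-21 - 20)/(P + P) = 12 - (-246)/(2*P) = 12 - (-246)*1/(2*P) = 12 - (-123)/P = 12 + 123/P)
(v(-64) + 3221)*(609 + F(47)) = ((12 + 123/(-64)) + 3221)*(609 - 32) = ((12 + 123*(-1/64)) + 3221)*577 = ((12 - 123/64) + 3221)*577 = (645/64 + 3221)*577 = (206789/64)*577 = 119317253/64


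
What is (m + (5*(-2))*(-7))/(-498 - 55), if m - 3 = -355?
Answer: 282/553 ≈ 0.50995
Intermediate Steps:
m = -352 (m = 3 - 355 = -352)
(m + (5*(-2))*(-7))/(-498 - 55) = (-352 + (5*(-2))*(-7))/(-498 - 55) = (-352 - 10*(-7))/(-553) = (-352 + 70)*(-1/553) = -282*(-1/553) = 282/553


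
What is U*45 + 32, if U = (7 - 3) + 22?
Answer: 1202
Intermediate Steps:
U = 26 (U = 4 + 22 = 26)
U*45 + 32 = 26*45 + 32 = 1170 + 32 = 1202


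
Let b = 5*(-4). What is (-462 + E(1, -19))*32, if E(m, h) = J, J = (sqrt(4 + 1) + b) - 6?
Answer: -15616 + 32*sqrt(5) ≈ -15544.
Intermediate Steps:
b = -20
J = -26 + sqrt(5) (J = (sqrt(4 + 1) - 20) - 6 = (sqrt(5) - 20) - 6 = (-20 + sqrt(5)) - 6 = -26 + sqrt(5) ≈ -23.764)
E(m, h) = -26 + sqrt(5)
(-462 + E(1, -19))*32 = (-462 + (-26 + sqrt(5)))*32 = (-488 + sqrt(5))*32 = -15616 + 32*sqrt(5)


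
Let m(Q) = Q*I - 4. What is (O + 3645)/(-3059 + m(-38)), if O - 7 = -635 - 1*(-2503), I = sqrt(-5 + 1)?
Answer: -3381552/1877549 + 83904*I/1877549 ≈ -1.801 + 0.044688*I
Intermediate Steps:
I = 2*I (I = sqrt(-4) = 2*I ≈ 2.0*I)
O = 1875 (O = 7 + (-635 - 1*(-2503)) = 7 + (-635 + 2503) = 7 + 1868 = 1875)
m(Q) = -4 + 2*I*Q (m(Q) = Q*(2*I) - 4 = 2*I*Q - 4 = -4 + 2*I*Q)
(O + 3645)/(-3059 + m(-38)) = (1875 + 3645)/(-3059 + (-4 + 2*I*(-38))) = 5520/(-3059 + (-4 - 76*I)) = 5520/(-3063 - 76*I) = 5520*((-3063 + 76*I)/9387745) = 1104*(-3063 + 76*I)/1877549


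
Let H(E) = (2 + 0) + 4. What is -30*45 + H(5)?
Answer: -1344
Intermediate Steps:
H(E) = 6 (H(E) = 2 + 4 = 6)
-30*45 + H(5) = -30*45 + 6 = -1350 + 6 = -1344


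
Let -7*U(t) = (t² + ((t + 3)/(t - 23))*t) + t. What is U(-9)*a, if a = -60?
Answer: 16875/28 ≈ 602.68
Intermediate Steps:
U(t) = -t/7 - t²/7 - t*(3 + t)/(7*(-23 + t)) (U(t) = -((t² + ((t + 3)/(t - 23))*t) + t)/7 = -((t² + ((3 + t)/(-23 + t))*t) + t)/7 = -((t² + t*(3 + t)/(-23 + t)) + t)/7 = -(t + t² + t*(3 + t)/(-23 + t))/7 = -t/7 - t²/7 - t*(3 + t)/(7*(-23 + t)))
U(-9)*a = ((⅐)*(-9)*(20 - 1*(-9)² + 21*(-9))/(-23 - 9))*(-60) = ((⅐)*(-9)*(20 - 1*81 - 189)/(-32))*(-60) = ((⅐)*(-9)*(-1/32)*(20 - 81 - 189))*(-60) = ((⅐)*(-9)*(-1/32)*(-250))*(-60) = -1125/112*(-60) = 16875/28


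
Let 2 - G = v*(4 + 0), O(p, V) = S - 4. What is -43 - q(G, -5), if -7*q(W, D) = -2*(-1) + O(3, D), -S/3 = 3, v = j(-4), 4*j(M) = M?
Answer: -312/7 ≈ -44.571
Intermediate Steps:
j(M) = M/4
v = -1 (v = (¼)*(-4) = -1)
S = -9 (S = -3*3 = -9)
O(p, V) = -13 (O(p, V) = -9 - 4 = -13)
G = 6 (G = 2 - (-1)*(4 + 0) = 2 - (-1)*4 = 2 - 1*(-4) = 2 + 4 = 6)
q(W, D) = 11/7 (q(W, D) = -(-2*(-1) - 13)/7 = -(2 - 13)/7 = -⅐*(-11) = 11/7)
-43 - q(G, -5) = -43 - 1*11/7 = -43 - 11/7 = -312/7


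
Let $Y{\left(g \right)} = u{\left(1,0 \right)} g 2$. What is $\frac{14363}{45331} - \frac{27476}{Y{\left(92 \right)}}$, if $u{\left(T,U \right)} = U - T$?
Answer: $\frac{312039337}{2085226} \approx 149.64$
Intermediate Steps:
$Y{\left(g \right)} = - 2 g$ ($Y{\left(g \right)} = \left(0 - 1\right) g 2 = - g 2 = - 2 g$)
$\frac{14363}{45331} - \frac{27476}{Y{\left(92 \right)}} = \frac{14363}{45331} - \frac{27476}{\left(-2\right) 92} = 14363 \cdot \frac{1}{45331} - \frac{27476}{-184} = \frac{14363}{45331} - - \frac{6869}{46} = \frac{14363}{45331} + \frac{6869}{46} = \frac{312039337}{2085226}$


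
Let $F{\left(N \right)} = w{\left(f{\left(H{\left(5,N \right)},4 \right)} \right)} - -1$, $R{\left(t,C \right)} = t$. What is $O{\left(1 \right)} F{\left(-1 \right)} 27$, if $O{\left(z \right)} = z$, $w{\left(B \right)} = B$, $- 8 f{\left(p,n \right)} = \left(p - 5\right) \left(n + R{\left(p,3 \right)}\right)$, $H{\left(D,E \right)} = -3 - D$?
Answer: $- \frac{297}{2} \approx -148.5$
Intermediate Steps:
$f{\left(p,n \right)} = - \frac{\left(-5 + p\right) \left(n + p\right)}{8}$ ($f{\left(p,n \right)} = - \frac{\left(p - 5\right) \left(n + p\right)}{8} = - \frac{\left(-5 + p\right) \left(n + p\right)}{8}$)
$F{\left(N \right)} = - \frac{11}{2}$ ($F{\left(N \right)} = \left(- \frac{\left(-3 - 5\right)^{2}}{8} + \frac{5}{8} \cdot 4 + \frac{5 \left(-3 - 5\right)}{8} - \frac{-3 - 5}{2}\right) - -1 = \left(- \frac{\left(-3 - 5\right)^{2}}{8} + \frac{5}{2} + \frac{5 \left(-3 - 5\right)}{8} - \frac{-3 - 5}{2}\right) + 1 = \left(- \frac{\left(-8\right)^{2}}{8} + \frac{5}{2} + \frac{5}{8} \left(-8\right) - \frac{1}{2} \left(-8\right)\right) + 1 = \left(\left(- \frac{1}{8}\right) 64 + \frac{5}{2} - 5 + 4\right) + 1 = \left(-8 + \frac{5}{2} - 5 + 4\right) + 1 = - \frac{13}{2} + 1 = - \frac{11}{2}$)
$O{\left(1 \right)} F{\left(-1 \right)} 27 = 1 \left(- \frac{11}{2}\right) 27 = \left(- \frac{11}{2}\right) 27 = - \frac{297}{2}$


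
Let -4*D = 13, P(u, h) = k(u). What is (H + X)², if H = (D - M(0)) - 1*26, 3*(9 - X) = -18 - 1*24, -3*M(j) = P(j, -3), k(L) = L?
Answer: 625/16 ≈ 39.063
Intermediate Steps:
P(u, h) = u
M(j) = -j/3
D = -13/4 (D = -¼*13 = -13/4 ≈ -3.2500)
X = 23 (X = 9 - (-18 - 1*24)/3 = 9 - (-18 - 24)/3 = 9 - ⅓*(-42) = 9 + 14 = 23)
H = -117/4 (H = (-13/4 - (-1)*0/3) - 1*26 = (-13/4 - 1*0) - 26 = (-13/4 + 0) - 26 = -13/4 - 26 = -117/4 ≈ -29.250)
(H + X)² = (-117/4 + 23)² = (-25/4)² = 625/16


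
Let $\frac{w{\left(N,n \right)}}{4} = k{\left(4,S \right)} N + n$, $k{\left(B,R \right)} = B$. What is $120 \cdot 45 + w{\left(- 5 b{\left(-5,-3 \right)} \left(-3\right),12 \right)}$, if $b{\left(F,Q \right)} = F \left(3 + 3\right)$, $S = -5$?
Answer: $-1752$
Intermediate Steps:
$b{\left(F,Q \right)} = 6 F$ ($b{\left(F,Q \right)} = F 6 = 6 F$)
$w{\left(N,n \right)} = 4 n + 16 N$ ($w{\left(N,n \right)} = 4 \left(4 N + n\right) = 4 \left(n + 4 N\right) = 4 n + 16 N$)
$120 \cdot 45 + w{\left(- 5 b{\left(-5,-3 \right)} \left(-3\right),12 \right)} = 120 \cdot 45 + \left(4 \cdot 12 + 16 - 5 \cdot 6 \left(-5\right) \left(-3\right)\right) = 5400 + \left(48 + 16 \left(-5\right) \left(-30\right) \left(-3\right)\right) = 5400 + \left(48 + 16 \cdot 150 \left(-3\right)\right) = 5400 + \left(48 + 16 \left(-450\right)\right) = 5400 + \left(48 - 7200\right) = 5400 - 7152 = -1752$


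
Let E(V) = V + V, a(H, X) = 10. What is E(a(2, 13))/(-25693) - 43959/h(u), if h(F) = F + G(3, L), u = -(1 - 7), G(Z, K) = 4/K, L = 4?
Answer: -1129438727/179851 ≈ -6279.9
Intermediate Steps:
u = 6 (u = -1*(-6) = 6)
E(V) = 2*V
h(F) = 1 + F (h(F) = F + 4/4 = F + 4*(¼) = F + 1 = 1 + F)
E(a(2, 13))/(-25693) - 43959/h(u) = (2*10)/(-25693) - 43959/(1 + 6) = 20*(-1/25693) - 43959/7 = -20/25693 - 43959*⅐ = -20/25693 - 43959/7 = -1129438727/179851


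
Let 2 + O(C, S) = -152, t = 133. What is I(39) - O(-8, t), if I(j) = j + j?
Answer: 232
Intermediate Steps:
I(j) = 2*j
O(C, S) = -154 (O(C, S) = -2 - 152 = -154)
I(39) - O(-8, t) = 2*39 - 1*(-154) = 78 + 154 = 232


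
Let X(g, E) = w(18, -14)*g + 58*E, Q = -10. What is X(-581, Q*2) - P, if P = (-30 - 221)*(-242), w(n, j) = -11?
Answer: -55511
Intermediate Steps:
P = 60742 (P = -251*(-242) = 60742)
X(g, E) = -11*g + 58*E
X(-581, Q*2) - P = (-11*(-581) + 58*(-10*2)) - 1*60742 = (6391 + 58*(-20)) - 60742 = (6391 - 1160) - 60742 = 5231 - 60742 = -55511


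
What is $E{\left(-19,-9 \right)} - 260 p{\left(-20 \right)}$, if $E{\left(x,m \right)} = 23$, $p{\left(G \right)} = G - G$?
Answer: $23$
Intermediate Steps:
$p{\left(G \right)} = 0$
$E{\left(-19,-9 \right)} - 260 p{\left(-20 \right)} = 23 - 0 = 23 + 0 = 23$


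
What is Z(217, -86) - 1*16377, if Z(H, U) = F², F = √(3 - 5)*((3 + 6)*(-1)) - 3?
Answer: -16530 + 54*I*√2 ≈ -16530.0 + 76.368*I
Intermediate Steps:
F = -3 - 9*I*√2 (F = √(-2)*(9*(-1)) - 3 = (I*√2)*(-9) - 3 = -9*I*√2 - 3 = -3 - 9*I*√2 ≈ -3.0 - 12.728*I)
Z(H, U) = (-3 - 9*I*√2)²
Z(217, -86) - 1*16377 = (-153 + 54*I*√2) - 1*16377 = (-153 + 54*I*√2) - 16377 = -16530 + 54*I*√2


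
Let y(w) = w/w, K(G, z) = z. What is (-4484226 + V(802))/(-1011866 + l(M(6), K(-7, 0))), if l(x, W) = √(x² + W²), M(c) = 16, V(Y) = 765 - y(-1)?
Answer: 2241731/505925 ≈ 4.4310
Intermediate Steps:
y(w) = 1
V(Y) = 764 (V(Y) = 765 - 1*1 = 765 - 1 = 764)
l(x, W) = √(W² + x²)
(-4484226 + V(802))/(-1011866 + l(M(6), K(-7, 0))) = (-4484226 + 764)/(-1011866 + √(0² + 16²)) = -4483462/(-1011866 + √(0 + 256)) = -4483462/(-1011866 + √256) = -4483462/(-1011866 + 16) = -4483462/(-1011850) = -4483462*(-1/1011850) = 2241731/505925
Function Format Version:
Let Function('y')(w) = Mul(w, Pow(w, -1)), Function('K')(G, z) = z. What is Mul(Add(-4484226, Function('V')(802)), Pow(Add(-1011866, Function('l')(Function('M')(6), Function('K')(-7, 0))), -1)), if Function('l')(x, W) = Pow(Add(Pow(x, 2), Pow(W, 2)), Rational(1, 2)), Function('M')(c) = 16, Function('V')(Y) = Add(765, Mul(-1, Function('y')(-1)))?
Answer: Rational(2241731, 505925) ≈ 4.4310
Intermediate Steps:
Function('y')(w) = 1
Function('V')(Y) = 764 (Function('V')(Y) = Add(765, Mul(-1, 1)) = Add(765, -1) = 764)
Function('l')(x, W) = Pow(Add(Pow(W, 2), Pow(x, 2)), Rational(1, 2))
Mul(Add(-4484226, Function('V')(802)), Pow(Add(-1011866, Function('l')(Function('M')(6), Function('K')(-7, 0))), -1)) = Mul(Add(-4484226, 764), Pow(Add(-1011866, Pow(Add(Pow(0, 2), Pow(16, 2)), Rational(1, 2))), -1)) = Mul(-4483462, Pow(Add(-1011866, Pow(Add(0, 256), Rational(1, 2))), -1)) = Mul(-4483462, Pow(Add(-1011866, Pow(256, Rational(1, 2))), -1)) = Mul(-4483462, Pow(Add(-1011866, 16), -1)) = Mul(-4483462, Pow(-1011850, -1)) = Mul(-4483462, Rational(-1, 1011850)) = Rational(2241731, 505925)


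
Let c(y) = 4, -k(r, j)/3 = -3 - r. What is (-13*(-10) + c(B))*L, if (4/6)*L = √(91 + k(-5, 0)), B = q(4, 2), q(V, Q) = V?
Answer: 201*√85 ≈ 1853.1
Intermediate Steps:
k(r, j) = 9 + 3*r (k(r, j) = -3*(-3 - r) = 9 + 3*r)
B = 4
L = 3*√85/2 (L = 3*√(91 + (9 + 3*(-5)))/2 = 3*√(91 + (9 - 15))/2 = 3*√(91 - 6)/2 = 3*√85/2 ≈ 13.829)
(-13*(-10) + c(B))*L = (-13*(-10) + 4)*(3*√85/2) = (130 + 4)*(3*√85/2) = 134*(3*√85/2) = 201*√85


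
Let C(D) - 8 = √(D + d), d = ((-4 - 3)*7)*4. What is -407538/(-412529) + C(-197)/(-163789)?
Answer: 66746941250/67567712381 - I*√393/163789 ≈ 0.98785 - 0.00012104*I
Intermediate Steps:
d = -196 (d = -7*7*4 = -49*4 = -196)
C(D) = 8 + √(-196 + D) (C(D) = 8 + √(D - 196) = 8 + √(-196 + D))
-407538/(-412529) + C(-197)/(-163789) = -407538/(-412529) + (8 + √(-196 - 197))/(-163789) = -407538*(-1/412529) + (8 + √(-393))*(-1/163789) = 407538/412529 + (8 + I*√393)*(-1/163789) = 407538/412529 + (-8/163789 - I*√393/163789) = 66746941250/67567712381 - I*√393/163789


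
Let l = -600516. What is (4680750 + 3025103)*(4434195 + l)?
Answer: 29541766823187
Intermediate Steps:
(4680750 + 3025103)*(4434195 + l) = (4680750 + 3025103)*(4434195 - 600516) = 7705853*3833679 = 29541766823187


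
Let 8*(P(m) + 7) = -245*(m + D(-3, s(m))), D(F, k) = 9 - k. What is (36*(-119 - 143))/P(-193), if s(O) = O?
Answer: 75456/2261 ≈ 33.373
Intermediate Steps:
P(m) = -2261/8 (P(m) = -7 + (-245*(m + (9 - m)))/8 = -7 + (-245*9)/8 = -7 + (⅛)*(-2205) = -7 - 2205/8 = -2261/8)
(36*(-119 - 143))/P(-193) = (36*(-119 - 143))/(-2261/8) = (36*(-262))*(-8/2261) = -9432*(-8/2261) = 75456/2261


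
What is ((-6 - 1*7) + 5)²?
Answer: 64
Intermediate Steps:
((-6 - 1*7) + 5)² = ((-6 - 7) + 5)² = (-13 + 5)² = (-8)² = 64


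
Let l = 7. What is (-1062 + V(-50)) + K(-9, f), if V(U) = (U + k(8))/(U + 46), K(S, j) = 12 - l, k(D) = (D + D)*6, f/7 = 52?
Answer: -2137/2 ≈ -1068.5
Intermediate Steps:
f = 364 (f = 7*52 = 364)
k(D) = 12*D (k(D) = (2*D)*6 = 12*D)
K(S, j) = 5 (K(S, j) = 12 - 1*7 = 12 - 7 = 5)
V(U) = (96 + U)/(46 + U) (V(U) = (U + 12*8)/(U + 46) = (U + 96)/(46 + U) = (96 + U)/(46 + U))
(-1062 + V(-50)) + K(-9, f) = (-1062 + (96 - 50)/(46 - 50)) + 5 = (-1062 + 46/(-4)) + 5 = (-1062 - ¼*46) + 5 = (-1062 - 23/2) + 5 = -2147/2 + 5 = -2137/2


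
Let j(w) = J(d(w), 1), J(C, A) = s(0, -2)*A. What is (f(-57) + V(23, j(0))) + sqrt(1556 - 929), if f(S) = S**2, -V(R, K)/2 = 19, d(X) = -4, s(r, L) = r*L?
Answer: 3211 + sqrt(627) ≈ 3236.0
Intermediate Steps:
s(r, L) = L*r
J(C, A) = 0 (J(C, A) = (-2*0)*A = 0*A = 0)
j(w) = 0
V(R, K) = -38 (V(R, K) = -2*19 = -38)
(f(-57) + V(23, j(0))) + sqrt(1556 - 929) = ((-57)**2 - 38) + sqrt(1556 - 929) = (3249 - 38) + sqrt(627) = 3211 + sqrt(627)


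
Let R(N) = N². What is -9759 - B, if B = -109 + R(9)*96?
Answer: -17426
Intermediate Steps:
B = 7667 (B = -109 + 9²*96 = -109 + 81*96 = -109 + 7776 = 7667)
-9759 - B = -9759 - 1*7667 = -9759 - 7667 = -17426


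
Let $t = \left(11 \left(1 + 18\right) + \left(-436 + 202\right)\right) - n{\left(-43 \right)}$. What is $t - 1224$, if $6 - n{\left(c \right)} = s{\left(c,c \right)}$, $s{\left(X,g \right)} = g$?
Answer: $-1298$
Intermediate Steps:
$n{\left(c \right)} = 6 - c$
$t = -74$ ($t = \left(11 \left(1 + 18\right) + \left(-436 + 202\right)\right) - \left(6 - -43\right) = \left(11 \cdot 19 - 234\right) - \left(6 + 43\right) = \left(209 - 234\right) - 49 = -25 - 49 = -74$)
$t - 1224 = -74 - 1224 = -1298$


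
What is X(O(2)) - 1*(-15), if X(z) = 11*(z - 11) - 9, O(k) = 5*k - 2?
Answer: -27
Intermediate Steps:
O(k) = -2 + 5*k
X(z) = -130 + 11*z (X(z) = 11*(-11 + z) - 9 = (-121 + 11*z) - 9 = -130 + 11*z)
X(O(2)) - 1*(-15) = (-130 + 11*(-2 + 5*2)) - 1*(-15) = (-130 + 11*(-2 + 10)) + 15 = (-130 + 11*8) + 15 = (-130 + 88) + 15 = -42 + 15 = -27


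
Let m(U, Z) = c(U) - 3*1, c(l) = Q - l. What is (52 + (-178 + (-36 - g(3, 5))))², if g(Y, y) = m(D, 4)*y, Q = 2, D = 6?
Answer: 16129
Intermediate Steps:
c(l) = 2 - l
m(U, Z) = -1 - U (m(U, Z) = (2 - U) - 3*1 = (2 - U) - 3 = -1 - U)
g(Y, y) = -7*y (g(Y, y) = (-1 - 1*6)*y = (-1 - 6)*y = -7*y)
(52 + (-178 + (-36 - g(3, 5))))² = (52 + (-178 + (-36 - (-7)*5)))² = (52 + (-178 + (-36 - 1*(-35))))² = (52 + (-178 + (-36 + 35)))² = (52 + (-178 - 1))² = (52 - 179)² = (-127)² = 16129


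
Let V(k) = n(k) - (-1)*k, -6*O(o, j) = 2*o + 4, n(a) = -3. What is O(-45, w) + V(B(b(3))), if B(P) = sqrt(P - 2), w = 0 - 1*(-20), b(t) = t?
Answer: 37/3 ≈ 12.333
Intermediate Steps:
w = 20 (w = 0 + 20 = 20)
B(P) = sqrt(-2 + P)
O(o, j) = -2/3 - o/3 (O(o, j) = -(2*o + 4)/6 = -(4 + 2*o)/6 = -2/3 - o/3)
V(k) = -3 + k (V(k) = -3 - (-1)*k = -3 + k)
O(-45, w) + V(B(b(3))) = (-2/3 - 1/3*(-45)) + (-3 + sqrt(-2 + 3)) = (-2/3 + 15) + (-3 + sqrt(1)) = 43/3 + (-3 + 1) = 43/3 - 2 = 37/3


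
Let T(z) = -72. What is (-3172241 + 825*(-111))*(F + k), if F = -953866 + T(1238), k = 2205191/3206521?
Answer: 9983425737106338712/3206521 ≈ 3.1135e+12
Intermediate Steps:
k = 2205191/3206521 (k = 2205191*(1/3206521) = 2205191/3206521 ≈ 0.68772)
F = -953938 (F = -953866 - 72 = -953938)
(-3172241 + 825*(-111))*(F + k) = (-3172241 + 825*(-111))*(-953938 + 2205191/3206521) = (-3172241 - 91575)*(-3058820024507/3206521) = -3263816*(-3058820024507/3206521) = 9983425737106338712/3206521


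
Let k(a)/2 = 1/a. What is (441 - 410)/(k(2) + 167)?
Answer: 31/168 ≈ 0.18452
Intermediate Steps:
k(a) = 2/a
(441 - 410)/(k(2) + 167) = (441 - 410)/(2/2 + 167) = 31/(2*(½) + 167) = 31/(1 + 167) = 31/168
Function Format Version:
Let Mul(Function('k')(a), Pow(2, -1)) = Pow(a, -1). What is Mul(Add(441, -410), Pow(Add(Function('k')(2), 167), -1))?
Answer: Rational(31, 168) ≈ 0.18452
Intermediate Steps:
Function('k')(a) = Mul(2, Pow(a, -1))
Mul(Add(441, -410), Pow(Add(Function('k')(2), 167), -1)) = Mul(Add(441, -410), Pow(Add(Mul(2, Pow(2, -1)), 167), -1)) = Mul(31, Pow(Add(Mul(2, Rational(1, 2)), 167), -1)) = Mul(31, Pow(Add(1, 167), -1)) = Mul(31, Pow(168, -1)) = Mul(31, Rational(1, 168)) = Rational(31, 168)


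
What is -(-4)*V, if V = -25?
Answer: -100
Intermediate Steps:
-(-4)*V = -(-4)*(-25) = -4*25 = -100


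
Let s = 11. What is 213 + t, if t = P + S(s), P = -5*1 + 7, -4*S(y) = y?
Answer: 849/4 ≈ 212.25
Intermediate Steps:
S(y) = -y/4
P = 2 (P = -5 + 7 = 2)
t = -3/4 (t = 2 - 1/4*11 = 2 - 11/4 = -3/4 ≈ -0.75000)
213 + t = 213 - 3/4 = 849/4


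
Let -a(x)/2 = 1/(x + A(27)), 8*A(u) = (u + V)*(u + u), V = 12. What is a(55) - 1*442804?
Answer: -563689500/1273 ≈ -4.4280e+5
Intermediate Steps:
A(u) = u*(12 + u)/4 (A(u) = ((u + 12)*(u + u))/8 = ((12 + u)*(2*u))/8 = (2*u*(12 + u))/8 = u*(12 + u)/4)
a(x) = -2/(1053/4 + x) (a(x) = -2/(x + (¼)*27*(12 + 27)) = -2/(x + (¼)*27*39) = -2/(x + 1053/4) = -2/(1053/4 + x))
a(55) - 1*442804 = -8/(1053 + 4*55) - 1*442804 = -8/(1053 + 220) - 442804 = -8/1273 - 442804 = -563689500/1273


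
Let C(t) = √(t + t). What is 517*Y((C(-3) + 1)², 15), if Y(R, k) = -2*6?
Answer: -6204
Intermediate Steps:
C(t) = √2*√t (C(t) = √(2*t) = √2*√t)
Y(R, k) = -12
517*Y((C(-3) + 1)², 15) = 517*(-12) = -6204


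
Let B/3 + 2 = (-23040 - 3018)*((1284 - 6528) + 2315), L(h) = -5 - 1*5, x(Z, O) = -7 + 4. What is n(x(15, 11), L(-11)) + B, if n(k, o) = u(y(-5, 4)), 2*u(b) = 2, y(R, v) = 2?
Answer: 228971641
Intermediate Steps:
x(Z, O) = -3
L(h) = -10 (L(h) = -5 - 5 = -10)
u(b) = 1 (u(b) = (½)*2 = 1)
n(k, o) = 1
B = 228971640 (B = -6 + 3*((-23040 - 3018)*((1284 - 6528) + 2315)) = -6 + 3*(-26058*(-5244 + 2315)) = -6 + 3*(-26058*(-2929)) = -6 + 3*76323882 = -6 + 228971646 = 228971640)
n(x(15, 11), L(-11)) + B = 1 + 228971640 = 228971641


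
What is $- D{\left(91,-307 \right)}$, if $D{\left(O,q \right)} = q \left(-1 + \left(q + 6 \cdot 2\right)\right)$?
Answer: $-90872$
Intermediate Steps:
$D{\left(O,q \right)} = q \left(11 + q\right)$ ($D{\left(O,q \right)} = q \left(-1 + \left(q + 12\right)\right) = q \left(-1 + \left(12 + q\right)\right) = q \left(11 + q\right)$)
$- D{\left(91,-307 \right)} = - \left(-307\right) \left(11 - 307\right) = - \left(-307\right) \left(-296\right) = \left(-1\right) 90872 = -90872$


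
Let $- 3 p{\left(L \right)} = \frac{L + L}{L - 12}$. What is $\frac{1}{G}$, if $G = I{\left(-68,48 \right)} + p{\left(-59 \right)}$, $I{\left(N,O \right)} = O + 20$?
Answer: $\frac{213}{14366} \approx 0.014827$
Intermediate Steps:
$I{\left(N,O \right)} = 20 + O$
$p{\left(L \right)} = - \frac{2 L}{3 \left(-12 + L\right)}$ ($p{\left(L \right)} = - \frac{\left(L + L\right) \frac{1}{L - 12}}{3} = - \frac{2 L \frac{1}{-12 + L}}{3} = - \frac{2 L}{3 \left(-12 + L\right)}$)
$G = \frac{14366}{213}$ ($G = \left(20 + 48\right) - - \frac{118}{-36 + 3 \left(-59\right)} = 68 - - \frac{118}{-36 - 177} = 68 - - \frac{118}{-213} = 68 - \left(-118\right) \left(- \frac{1}{213}\right) = 68 - \frac{118}{213} = \frac{14366}{213} \approx 67.446$)
$\frac{1}{G} = \frac{1}{\frac{14366}{213}} = \frac{213}{14366}$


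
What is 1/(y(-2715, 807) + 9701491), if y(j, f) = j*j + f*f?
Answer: 1/17723965 ≈ 5.6421e-8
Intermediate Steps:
y(j, f) = f**2 + j**2 (y(j, f) = j**2 + f**2 = f**2 + j**2)
1/(y(-2715, 807) + 9701491) = 1/((807**2 + (-2715)**2) + 9701491) = 1/((651249 + 7371225) + 9701491) = 1/(8022474 + 9701491) = 1/17723965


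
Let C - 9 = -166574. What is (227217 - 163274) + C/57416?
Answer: 3671184723/57416 ≈ 63940.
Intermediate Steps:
C = -166565 (C = 9 - 166574 = -166565)
(227217 - 163274) + C/57416 = (227217 - 163274) - 166565/57416 = 63943 - 166565*1/57416 = 63943 - 166565/57416 = 3671184723/57416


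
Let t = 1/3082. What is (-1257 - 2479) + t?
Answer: -11514351/3082 ≈ -3736.0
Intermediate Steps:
t = 1/3082 ≈ 0.00032446
(-1257 - 2479) + t = (-1257 - 2479) + 1/3082 = -3736 + 1/3082 = -11514351/3082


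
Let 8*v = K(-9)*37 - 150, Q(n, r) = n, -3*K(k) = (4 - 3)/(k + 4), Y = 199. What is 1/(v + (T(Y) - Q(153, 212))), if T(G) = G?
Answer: 120/3307 ≈ 0.036287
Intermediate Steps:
K(k) = -1/(3*(4 + k)) (K(k) = -(4 - 3)/(3*(k + 4)) = -1/(3*(4 + k)))
v = -2213/120 (v = (-1/(12 + 3*(-9))*37 - 150)/8 = (-1/(12 - 27)*37 - 150)/8 = (-1/(-15)*37 - 150)/8 = (-1*(-1/15)*37 - 150)/8 = ((1/15)*37 - 150)/8 = (37/15 - 150)/8 = (1/8)*(-2213/15) = -2213/120 ≈ -18.442)
1/(v + (T(Y) - Q(153, 212))) = 1/(-2213/120 + (199 - 1*153)) = 1/(-2213/120 + (199 - 153)) = 1/(-2213/120 + 46) = 1/(3307/120) = 120/3307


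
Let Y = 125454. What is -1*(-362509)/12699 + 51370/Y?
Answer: 7688425286/265523391 ≈ 28.956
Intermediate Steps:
-1*(-362509)/12699 + 51370/Y = -1*(-362509)/12699 + 51370/125454 = 362509*(1/12699) + 51370*(1/125454) = 362509/12699 + 25685/62727 = 7688425286/265523391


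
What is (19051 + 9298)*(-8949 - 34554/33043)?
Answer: -8383830097989/33043 ≈ -2.5372e+8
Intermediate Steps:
(19051 + 9298)*(-8949 - 34554/33043) = 28349*(-8949 - 34554*1/33043) = 28349*(-8949 - 34554/33043) = 28349*(-295736361/33043) = -8383830097989/33043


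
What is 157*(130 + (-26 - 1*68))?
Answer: 5652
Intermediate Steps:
157*(130 + (-26 - 1*68)) = 157*(130 + (-26 - 68)) = 157*(130 - 94) = 157*36 = 5652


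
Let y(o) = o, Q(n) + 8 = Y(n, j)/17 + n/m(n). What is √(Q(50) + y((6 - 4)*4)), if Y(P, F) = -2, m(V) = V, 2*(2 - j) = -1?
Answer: √255/17 ≈ 0.93934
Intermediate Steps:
j = 5/2 (j = 2 - ½*(-1) = 2 + ½ = 5/2 ≈ 2.5000)
Q(n) = -121/17 (Q(n) = -8 + (-2/17 + n/n) = -8 + (-2*1/17 + 1) = -8 + (-2/17 + 1) = -8 + 15/17 = -121/17)
√(Q(50) + y((6 - 4)*4)) = √(-121/17 + (6 - 4)*4) = √(-121/17 + 2*4) = √(-121/17 + 8) = √(15/17) = √255/17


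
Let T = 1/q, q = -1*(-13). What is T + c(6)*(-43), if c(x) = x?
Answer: -3353/13 ≈ -257.92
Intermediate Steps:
q = 13
T = 1/13 ≈ 0.076923
T + c(6)*(-43) = 1/13 + 6*(-43) = 1/13 - 258 = -3353/13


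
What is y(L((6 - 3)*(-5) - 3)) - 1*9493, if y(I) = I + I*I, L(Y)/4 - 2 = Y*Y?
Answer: 1692227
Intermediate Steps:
L(Y) = 8 + 4*Y² (L(Y) = 8 + 4*(Y*Y) = 8 + 4*Y²)
y(I) = I + I²
y(L((6 - 3)*(-5) - 3)) - 1*9493 = (8 + 4*((6 - 3)*(-5) - 3)²)*(1 + (8 + 4*((6 - 3)*(-5) - 3)²)) - 1*9493 = (8 + 4*(3*(-5) - 3)²)*(1 + (8 + 4*(3*(-5) - 3)²)) - 9493 = (8 + 4*(-15 - 3)²)*(1 + (8 + 4*(-15 - 3)²)) - 9493 = (8 + 4*(-18)²)*(1 + (8 + 4*(-18)²)) - 9493 = (8 + 4*324)*(1 + (8 + 4*324)) - 9493 = (8 + 1296)*(1 + (8 + 1296)) - 9493 = 1304*(1 + 1304) - 9493 = 1304*1305 - 9493 = 1701720 - 9493 = 1692227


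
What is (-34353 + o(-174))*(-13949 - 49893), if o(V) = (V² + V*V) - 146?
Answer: -1663275626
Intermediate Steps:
o(V) = -146 + 2*V² (o(V) = (V² + V²) - 146 = 2*V² - 146 = -146 + 2*V²)
(-34353 + o(-174))*(-13949 - 49893) = (-34353 + (-146 + 2*(-174)²))*(-13949 - 49893) = (-34353 + (-146 + 2*30276))*(-63842) = (-34353 + (-146 + 60552))*(-63842) = (-34353 + 60406)*(-63842) = 26053*(-63842) = -1663275626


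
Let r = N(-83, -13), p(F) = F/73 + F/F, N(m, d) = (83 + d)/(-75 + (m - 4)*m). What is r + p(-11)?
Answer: 224081/260829 ≈ 0.85911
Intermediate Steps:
N(m, d) = (83 + d)/(-75 + m*(-4 + m)) (N(m, d) = (83 + d)/(-75 + (-4 + m)*m) = (83 + d)/(-75 + m*(-4 + m)))
p(F) = 1 + F/73 (p(F) = F*(1/73) + 1 = F/73 + 1 = 1 + F/73)
r = 35/3573 (r = (83 - 13)/(-75 + (-83)² - 4*(-83)) = 70/(-75 + 6889 + 332) = 70/7146 = (1/7146)*70 = 35/3573 ≈ 0.0097957)
r + p(-11) = 35/3573 + (1 + (1/73)*(-11)) = 35/3573 + (1 - 11/73) = 35/3573 + 62/73 = 224081/260829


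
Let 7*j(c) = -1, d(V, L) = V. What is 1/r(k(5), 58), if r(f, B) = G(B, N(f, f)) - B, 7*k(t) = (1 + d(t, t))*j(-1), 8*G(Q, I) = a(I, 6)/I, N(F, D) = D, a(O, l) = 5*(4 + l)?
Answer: -24/2617 ≈ -0.0091708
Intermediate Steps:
a(O, l) = 20 + 5*l
j(c) = -⅐ (j(c) = (⅐)*(-1) = -⅐)
G(Q, I) = 25/(4*I) (G(Q, I) = ((20 + 5*6)/I)/8 = ((20 + 30)/I)/8 = (50/I)/8 = 25/(4*I))
k(t) = -1/49 - t/49 (k(t) = ((1 + t)*(-⅐))/7 = (-⅐ - t/7)/7 = -1/49 - t/49)
r(f, B) = -B + 25/(4*f) (r(f, B) = 25/(4*f) - B = -B + 25/(4*f))
1/r(k(5), 58) = 1/(-1*58 + 25/(4*(-1/49 - 1/49*5))) = 1/(-58 + 25/(4*(-1/49 - 5/49))) = 1/(-58 + 25/(4*(-6/49))) = 1/(-58 + (25/4)*(-49/6)) = 1/(-58 - 1225/24) = 1/(-2617/24) = -24/2617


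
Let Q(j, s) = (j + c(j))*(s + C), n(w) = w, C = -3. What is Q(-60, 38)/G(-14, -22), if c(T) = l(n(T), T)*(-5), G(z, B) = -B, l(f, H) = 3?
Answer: -2625/22 ≈ -119.32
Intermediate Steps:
c(T) = -15 (c(T) = 3*(-5) = -15)
Q(j, s) = (-15 + j)*(-3 + s) (Q(j, s) = (j - 15)*(s - 3) = (-15 + j)*(-3 + s))
Q(-60, 38)/G(-14, -22) = (45 - 15*38 - 3*(-60) - 60*38)/((-1*(-22))) = (45 - 570 + 180 - 2280)/22 = -2625*1/22 = -2625/22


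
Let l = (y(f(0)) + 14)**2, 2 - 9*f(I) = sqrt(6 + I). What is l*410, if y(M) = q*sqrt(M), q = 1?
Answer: 410*(42 + sqrt(2 - sqrt(6)))**2/9 ≈ 80340.0 + 2565.6*I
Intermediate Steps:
f(I) = 2/9 - sqrt(6 + I)/9
y(M) = sqrt(M) (y(M) = 1*sqrt(M) = sqrt(M))
l = (14 + sqrt(2/9 - sqrt(6)/9))**2 (l = (sqrt(2/9 - sqrt(6 + 0)/9) + 14)**2 = (sqrt(2/9 - sqrt(6)/9) + 14)**2 = (14 + sqrt(2/9 - sqrt(6)/9))**2 ≈ 195.95 + 6.2574*I)
l*410 = ((42 + sqrt(2 - sqrt(6)))**2/9)*410 = 410*(42 + sqrt(2 - sqrt(6)))**2/9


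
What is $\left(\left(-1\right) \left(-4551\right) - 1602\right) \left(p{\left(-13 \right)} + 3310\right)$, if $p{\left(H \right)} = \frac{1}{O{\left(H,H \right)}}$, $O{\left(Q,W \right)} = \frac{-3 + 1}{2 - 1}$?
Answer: $\frac{19519431}{2} \approx 9.7597 \cdot 10^{6}$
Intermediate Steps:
$O{\left(Q,W \right)} = -2$ ($O{\left(Q,W \right)} = - \frac{2}{1} = \left(-2\right) 1 = -2$)
$p{\left(H \right)} = - \frac{1}{2}$ ($p{\left(H \right)} = \frac{1}{-2} = - \frac{1}{2}$)
$\left(\left(-1\right) \left(-4551\right) - 1602\right) \left(p{\left(-13 \right)} + 3310\right) = \left(\left(-1\right) \left(-4551\right) - 1602\right) \left(- \frac{1}{2} + 3310\right) = \left(4551 - 1602\right) \frac{6619}{2} = 2949 \cdot \frac{6619}{2} = \frac{19519431}{2}$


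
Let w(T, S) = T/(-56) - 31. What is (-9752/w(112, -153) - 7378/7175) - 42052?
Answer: -1412447882/33825 ≈ -41758.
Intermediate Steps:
w(T, S) = -31 - T/56 (w(T, S) = T*(-1/56) - 31 = -T/56 - 31 = -31 - T/56)
(-9752/w(112, -153) - 7378/7175) - 42052 = (-9752/(-31 - 1/56*112) - 7378/7175) - 42052 = (-9752/(-31 - 2) - 7378*1/7175) - 42052 = (-9752/(-33) - 1054/1025) - 42052 = (-9752*(-1/33) - 1054/1025) - 42052 = (9752/33 - 1054/1025) - 42052 = 9961018/33825 - 42052 = -1412447882/33825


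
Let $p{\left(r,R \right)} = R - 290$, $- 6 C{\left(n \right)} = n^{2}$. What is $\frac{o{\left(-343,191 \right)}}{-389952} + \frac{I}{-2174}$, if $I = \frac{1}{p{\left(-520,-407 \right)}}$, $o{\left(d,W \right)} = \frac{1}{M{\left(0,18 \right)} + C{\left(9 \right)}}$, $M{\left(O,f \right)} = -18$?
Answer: $\frac{6899383}{9306449564832} \approx 7.4135 \cdot 10^{-7}$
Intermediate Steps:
$C{\left(n \right)} = - \frac{n^{2}}{6}$
$p{\left(r,R \right)} = -290 + R$ ($p{\left(r,R \right)} = R - 290 = -290 + R$)
$o{\left(d,W \right)} = - \frac{2}{63}$ ($o{\left(d,W \right)} = \frac{1}{-18 - \frac{9^{2}}{6}} = \frac{1}{-18 - \frac{27}{2}} = \frac{1}{- \frac{63}{2}} = - \frac{2}{63}$)
$I = - \frac{1}{697}$ ($I = \frac{1}{-290 - 407} = \frac{1}{-697} = - \frac{1}{697} \approx -0.0014347$)
$\frac{o{\left(-343,191 \right)}}{-389952} + \frac{I}{-2174} = - \frac{2}{63 \left(-389952\right)} - \frac{1}{697 \left(-2174\right)} = \left(- \frac{2}{63}\right) \left(- \frac{1}{389952}\right) - - \frac{1}{1515278} = \frac{1}{12283488} + \frac{1}{1515278} = \frac{6899383}{9306449564832}$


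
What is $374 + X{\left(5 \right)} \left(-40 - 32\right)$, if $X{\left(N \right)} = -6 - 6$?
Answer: $1238$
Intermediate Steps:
$X{\left(N \right)} = -12$
$374 + X{\left(5 \right)} \left(-40 - 32\right) = 374 - 12 \left(-40 - 32\right) = 374 - -864 = 374 + 864 = 1238$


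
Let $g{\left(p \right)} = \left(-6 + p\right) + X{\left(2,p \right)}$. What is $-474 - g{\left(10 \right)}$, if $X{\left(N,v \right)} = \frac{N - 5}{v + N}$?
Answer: $- \frac{1911}{4} \approx -477.75$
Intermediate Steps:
$X{\left(N,v \right)} = \frac{-5 + N}{N + v}$
$g{\left(p \right)} = -6 + p - \frac{3}{2 + p}$ ($g{\left(p \right)} = \left(-6 + p\right) + \frac{-5 + 2}{2 + p} = \left(-6 + p\right) + \frac{1}{2 + p} \left(-3\right) = \left(-6 + p\right) - \frac{3}{2 + p} = -6 + p - \frac{3}{2 + p}$)
$-474 - g{\left(10 \right)} = -474 - \frac{-3 + \left(-6 + 10\right) \left(2 + 10\right)}{2 + 10} = -474 - \frac{-3 + 4 \cdot 12}{12} = -474 - \frac{-3 + 48}{12} = -474 - \frac{1}{12} \cdot 45 = -474 - \frac{15}{4} = - \frac{1911}{4}$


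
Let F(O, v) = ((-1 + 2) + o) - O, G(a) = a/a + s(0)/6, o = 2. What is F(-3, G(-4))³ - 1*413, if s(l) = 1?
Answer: -197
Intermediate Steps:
G(a) = 7/6 (G(a) = a/a + 1/6 = 1 + 1*(⅙) = 1 + ⅙ = 7/6)
F(O, v) = 3 - O (F(O, v) = ((-1 + 2) + 2) - O = (1 + 2) - O = 3 - O)
F(-3, G(-4))³ - 1*413 = (3 - 1*(-3))³ - 1*413 = (3 + 3)³ - 413 = 6³ - 413 = 216 - 413 = -197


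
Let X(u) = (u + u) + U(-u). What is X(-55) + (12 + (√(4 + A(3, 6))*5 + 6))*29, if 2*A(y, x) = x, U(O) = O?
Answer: 467 + 145*√7 ≈ 850.63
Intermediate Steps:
A(y, x) = x/2
X(u) = u (X(u) = (u + u) - u = 2*u - u = u)
X(-55) + (12 + (√(4 + A(3, 6))*5 + 6))*29 = -55 + (12 + (√(4 + (½)*6)*5 + 6))*29 = -55 + (12 + (√(4 + 3)*5 + 6))*29 = -55 + (12 + (√7*5 + 6))*29 = -55 + (12 + (5*√7 + 6))*29 = -55 + (12 + (6 + 5*√7))*29 = -55 + (18 + 5*√7)*29 = -55 + (522 + 145*√7) = 467 + 145*√7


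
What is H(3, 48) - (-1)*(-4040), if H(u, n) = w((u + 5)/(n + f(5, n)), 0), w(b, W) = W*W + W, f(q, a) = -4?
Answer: -4040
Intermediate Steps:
w(b, W) = W + W² (w(b, W) = W² + W = W + W²)
H(u, n) = 0 (H(u, n) = 0*(1 + 0) = 0*1 = 0)
H(3, 48) - (-1)*(-4040) = 0 - (-1)*(-4040) = 0 - 1*4040 = 0 - 4040 = -4040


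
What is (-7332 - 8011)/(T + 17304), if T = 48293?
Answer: -15343/65597 ≈ -0.23390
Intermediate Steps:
(-7332 - 8011)/(T + 17304) = (-7332 - 8011)/(48293 + 17304) = -15343/65597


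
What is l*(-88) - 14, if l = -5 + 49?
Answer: -3886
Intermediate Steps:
l = 44
l*(-88) - 14 = 44*(-88) - 14 = -3872 - 14 = -3886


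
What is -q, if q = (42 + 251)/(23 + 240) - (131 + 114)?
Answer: 64142/263 ≈ 243.89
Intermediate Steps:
q = -64142/263 (q = 293/263 - 1*245 = 293*(1/263) - 245 = 293/263 - 245 = -64142/263 ≈ -243.89)
-q = -1*(-64142/263) = 64142/263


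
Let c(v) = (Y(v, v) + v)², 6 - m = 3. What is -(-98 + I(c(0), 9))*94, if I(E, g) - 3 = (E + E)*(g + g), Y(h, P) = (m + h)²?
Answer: -265174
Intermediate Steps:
m = 3 (m = 6 - 1*3 = 6 - 3 = 3)
Y(h, P) = (3 + h)²
c(v) = (v + (3 + v)²)² (c(v) = ((3 + v)² + v)² = (v + (3 + v)²)²)
I(E, g) = 3 + 4*E*g (I(E, g) = 3 + (E + E)*(g + g) = 3 + (2*E)*(2*g) = 3 + 4*E*g)
-(-98 + I(c(0), 9))*94 = -(-98 + (3 + 4*(0 + (3 + 0)²)²*9))*94 = -(-98 + (3 + 4*(0 + 3²)²*9))*94 = -(-98 + (3 + 4*(0 + 9)²*9))*94 = -(-98 + (3 + 4*9²*9))*94 = -(-98 + (3 + 4*81*9))*94 = -(-98 + (3 + 2916))*94 = -(-98 + 2919)*94 = -2821*94 = -1*265174 = -265174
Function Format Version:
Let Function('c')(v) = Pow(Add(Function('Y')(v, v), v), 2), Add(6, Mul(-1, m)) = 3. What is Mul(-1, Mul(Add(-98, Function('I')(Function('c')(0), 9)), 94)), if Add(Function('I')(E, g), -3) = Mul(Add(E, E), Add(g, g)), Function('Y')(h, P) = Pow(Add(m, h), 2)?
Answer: -265174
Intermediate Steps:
m = 3 (m = Add(6, Mul(-1, 3)) = Add(6, -3) = 3)
Function('Y')(h, P) = Pow(Add(3, h), 2)
Function('c')(v) = Pow(Add(v, Pow(Add(3, v), 2)), 2) (Function('c')(v) = Pow(Add(Pow(Add(3, v), 2), v), 2) = Pow(Add(v, Pow(Add(3, v), 2)), 2))
Function('I')(E, g) = Add(3, Mul(4, E, g)) (Function('I')(E, g) = Add(3, Mul(Add(E, E), Add(g, g))) = Add(3, Mul(Mul(2, E), Mul(2, g))) = Add(3, Mul(4, E, g)))
Mul(-1, Mul(Add(-98, Function('I')(Function('c')(0), 9)), 94)) = Mul(-1, Mul(Add(-98, Add(3, Mul(4, Pow(Add(0, Pow(Add(3, 0), 2)), 2), 9))), 94)) = Mul(-1, Mul(Add(-98, Add(3, Mul(4, Pow(Add(0, Pow(3, 2)), 2), 9))), 94)) = Mul(-1, Mul(Add(-98, Add(3, Mul(4, Pow(Add(0, 9), 2), 9))), 94)) = Mul(-1, Mul(Add(-98, Add(3, Mul(4, Pow(9, 2), 9))), 94)) = Mul(-1, Mul(Add(-98, Add(3, Mul(4, 81, 9))), 94)) = Mul(-1, Mul(Add(-98, Add(3, 2916)), 94)) = Mul(-1, Mul(Add(-98, 2919), 94)) = Mul(-1, Mul(2821, 94)) = Mul(-1, 265174) = -265174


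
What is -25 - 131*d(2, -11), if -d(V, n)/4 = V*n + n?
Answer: -17317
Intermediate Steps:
d(V, n) = -4*n - 4*V*n (d(V, n) = -4*(V*n + n) = -4*(n + V*n) = -4*n - 4*V*n)
-25 - 131*d(2, -11) = -25 - (-524)*(-11)*(1 + 2) = -25 - (-524)*(-11)*3 = -25 - 131*132 = -25 - 17292 = -17317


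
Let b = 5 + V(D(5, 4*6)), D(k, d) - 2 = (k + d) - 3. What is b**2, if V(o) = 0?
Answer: 25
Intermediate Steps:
D(k, d) = -1 + d + k (D(k, d) = 2 + ((k + d) - 3) = 2 + ((d + k) - 3) = 2 + (-3 + d + k) = -1 + d + k)
b = 5 (b = 5 + 0 = 5)
b**2 = 5**2 = 25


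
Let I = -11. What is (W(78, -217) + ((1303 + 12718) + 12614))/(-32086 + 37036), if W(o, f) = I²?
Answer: 13378/2475 ≈ 5.4053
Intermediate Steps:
W(o, f) = 121 (W(o, f) = (-11)² = 121)
(W(78, -217) + ((1303 + 12718) + 12614))/(-32086 + 37036) = (121 + ((1303 + 12718) + 12614))/(-32086 + 37036) = (121 + (14021 + 12614))/4950 = (121 + 26635)*(1/4950) = 26756*(1/4950) = 13378/2475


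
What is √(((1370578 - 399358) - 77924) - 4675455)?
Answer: I*√3782159 ≈ 1944.8*I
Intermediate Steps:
√(((1370578 - 399358) - 77924) - 4675455) = √((971220 - 77924) - 4675455) = √(893296 - 4675455) = √(-3782159) = I*√3782159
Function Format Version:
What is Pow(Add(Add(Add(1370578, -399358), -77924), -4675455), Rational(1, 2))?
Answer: Mul(I, Pow(3782159, Rational(1, 2))) ≈ Mul(1944.8, I)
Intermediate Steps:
Pow(Add(Add(Add(1370578, -399358), -77924), -4675455), Rational(1, 2)) = Pow(Add(Add(971220, -77924), -4675455), Rational(1, 2)) = Pow(Add(893296, -4675455), Rational(1, 2)) = Pow(-3782159, Rational(1, 2)) = Mul(I, Pow(3782159, Rational(1, 2)))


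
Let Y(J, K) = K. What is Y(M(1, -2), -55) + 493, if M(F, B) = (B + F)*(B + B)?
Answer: 438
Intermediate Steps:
M(F, B) = 2*B*(B + F) (M(F, B) = (B + F)*(2*B) = 2*B*(B + F))
Y(M(1, -2), -55) + 493 = -55 + 493 = 438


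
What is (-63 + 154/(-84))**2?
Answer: 151321/36 ≈ 4203.4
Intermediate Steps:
(-63 + 154/(-84))**2 = (-63 + 154*(-1/84))**2 = (-63 - 11/6)**2 = (-389/6)**2 = 151321/36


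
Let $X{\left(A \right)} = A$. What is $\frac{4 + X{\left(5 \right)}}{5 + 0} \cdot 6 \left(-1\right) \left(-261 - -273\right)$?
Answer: $- \frac{648}{5} \approx -129.6$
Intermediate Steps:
$\frac{4 + X{\left(5 \right)}}{5 + 0} \cdot 6 \left(-1\right) \left(-261 - -273\right) = \frac{4 + 5}{5 + 0} \cdot 6 \left(-1\right) \left(-261 - -273\right) = \frac{9}{5} \cdot 6 \left(-1\right) \left(-261 + 273\right) = 9 \cdot \frac{1}{5} \cdot 6 \left(-1\right) 12 = \frac{9}{5} \cdot 6 \left(-1\right) 12 = \frac{54}{5} \left(-1\right) 12 = \left(- \frac{54}{5}\right) 12 = - \frac{648}{5}$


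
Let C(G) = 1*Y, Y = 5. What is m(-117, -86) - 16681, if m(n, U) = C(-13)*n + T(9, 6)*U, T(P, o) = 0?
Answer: -17266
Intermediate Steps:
C(G) = 5 (C(G) = 1*5 = 5)
m(n, U) = 5*n (m(n, U) = 5*n + 0*U = 5*n + 0 = 5*n)
m(-117, -86) - 16681 = 5*(-117) - 16681 = -585 - 16681 = -17266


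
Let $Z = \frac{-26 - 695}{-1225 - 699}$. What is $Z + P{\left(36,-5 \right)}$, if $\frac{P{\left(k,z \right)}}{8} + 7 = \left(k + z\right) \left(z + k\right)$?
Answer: $\frac{14684689}{1924} \approx 7632.4$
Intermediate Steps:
$P{\left(k,z \right)} = -56 + 8 \left(k + z\right)^{2}$ ($P{\left(k,z \right)} = -56 + 8 \left(k + z\right) \left(z + k\right) = -56 + 8 \left(k + z\right) \left(k + z\right) = -56 + 8 \left(k + z\right)^{2}$)
$Z = \frac{721}{1924}$ ($Z = - \frac{721}{-1924} = \left(-721\right) \left(- \frac{1}{1924}\right) = \frac{721}{1924} \approx 0.37474$)
$Z + P{\left(36,-5 \right)} = \frac{721}{1924} - \left(56 - 8 \left(36 - 5\right)^{2}\right) = \frac{721}{1924} - \left(56 - 8 \cdot 31^{2}\right) = \frac{721}{1924} + \left(-56 + 8 \cdot 961\right) = \frac{721}{1924} + \left(-56 + 7688\right) = \frac{721}{1924} + 7632 = \frac{14684689}{1924}$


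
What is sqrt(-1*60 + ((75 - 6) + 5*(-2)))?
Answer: I ≈ 1.0*I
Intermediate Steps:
sqrt(-1*60 + ((75 - 6) + 5*(-2))) = sqrt(-60 + (69 - 10)) = sqrt(-60 + 59) = sqrt(-1) = I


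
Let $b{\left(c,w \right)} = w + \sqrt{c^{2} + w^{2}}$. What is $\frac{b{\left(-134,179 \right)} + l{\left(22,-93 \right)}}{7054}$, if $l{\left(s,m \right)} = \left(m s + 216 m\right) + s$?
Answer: $- \frac{21933}{7054} + \frac{17 \sqrt{173}}{7054} \approx -3.0776$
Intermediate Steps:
$l{\left(s,m \right)} = s + 216 m + m s$ ($l{\left(s,m \right)} = \left(216 m + m s\right) + s = s + 216 m + m s$)
$\frac{b{\left(-134,179 \right)} + l{\left(22,-93 \right)}}{7054} = \frac{\left(179 + \sqrt{\left(-134\right)^{2} + 179^{2}}\right) + \left(22 + 216 \left(-93\right) - 2046\right)}{7054} = \left(\left(179 + \sqrt{17956 + 32041}\right) - 22112\right) \frac{1}{7054} = \left(\left(179 + \sqrt{49997}\right) - 22112\right) \frac{1}{7054} = \left(\left(179 + 17 \sqrt{173}\right) - 22112\right) \frac{1}{7054} = \left(-21933 + 17 \sqrt{173}\right) \frac{1}{7054} = - \frac{21933}{7054} + \frac{17 \sqrt{173}}{7054}$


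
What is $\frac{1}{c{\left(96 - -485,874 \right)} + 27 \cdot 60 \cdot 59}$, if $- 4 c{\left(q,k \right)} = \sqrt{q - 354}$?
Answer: $\frac{1529280}{146168582173} + \frac{4 \sqrt{227}}{146168582173} \approx 1.0463 \cdot 10^{-5}$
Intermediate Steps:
$c{\left(q,k \right)} = - \frac{\sqrt{-354 + q}}{4}$ ($c{\left(q,k \right)} = - \frac{\sqrt{q - 354}}{4} = - \frac{\sqrt{-354 + q}}{4}$)
$\frac{1}{c{\left(96 - -485,874 \right)} + 27 \cdot 60 \cdot 59} = \frac{1}{- \frac{\sqrt{-354 + \left(96 - -485\right)}}{4} + 27 \cdot 60 \cdot 59} = \frac{1}{- \frac{\sqrt{-354 + \left(96 + 485\right)}}{4} + 1620 \cdot 59} = \frac{1}{- \frac{\sqrt{-354 + 581}}{4} + 95580} = \frac{1}{- \frac{\sqrt{227}}{4} + 95580} = \frac{1}{95580 - \frac{\sqrt{227}}{4}}$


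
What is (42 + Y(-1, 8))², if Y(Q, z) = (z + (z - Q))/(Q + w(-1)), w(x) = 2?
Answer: 3481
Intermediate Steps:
Y(Q, z) = (-Q + 2*z)/(2 + Q) (Y(Q, z) = (z + (z - Q))/(Q + 2) = (-Q + 2*z)/(2 + Q))
(42 + Y(-1, 8))² = (42 + (-1*(-1) + 2*8)/(2 - 1))² = (42 + (1 + 16)/1)² = (42 + 1*17)² = (42 + 17)² = 59² = 3481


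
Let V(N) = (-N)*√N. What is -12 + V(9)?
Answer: -39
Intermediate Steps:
V(N) = -N^(3/2)
-12 + V(9) = -12 - 9^(3/2) = -12 - 1*27 = -12 - 27 = -39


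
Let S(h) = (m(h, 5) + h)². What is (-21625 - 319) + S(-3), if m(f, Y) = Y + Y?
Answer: -21895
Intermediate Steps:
m(f, Y) = 2*Y
S(h) = (10 + h)² (S(h) = (2*5 + h)² = (10 + h)²)
(-21625 - 319) + S(-3) = (-21625 - 319) + (10 - 3)² = -21944 + 7² = -21944 + 49 = -21895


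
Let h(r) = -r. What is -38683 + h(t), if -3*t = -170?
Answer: -116219/3 ≈ -38740.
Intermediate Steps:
t = 170/3 (t = -1/3*(-170) = 170/3 ≈ 56.667)
-38683 + h(t) = -38683 - 1*170/3 = -38683 - 170/3 = -116219/3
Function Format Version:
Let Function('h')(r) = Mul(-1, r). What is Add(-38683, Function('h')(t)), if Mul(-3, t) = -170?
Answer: Rational(-116219, 3) ≈ -38740.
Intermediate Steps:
t = Rational(170, 3) (t = Mul(Rational(-1, 3), -170) = Rational(170, 3) ≈ 56.667)
Add(-38683, Function('h')(t)) = Add(-38683, Mul(-1, Rational(170, 3))) = Add(-38683, Rational(-170, 3)) = Rational(-116219, 3)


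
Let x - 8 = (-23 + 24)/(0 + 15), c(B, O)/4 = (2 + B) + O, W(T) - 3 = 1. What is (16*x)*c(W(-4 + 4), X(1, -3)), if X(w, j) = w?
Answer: 54208/15 ≈ 3613.9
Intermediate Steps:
W(T) = 4 (W(T) = 3 + 1 = 4)
c(B, O) = 8 + 4*B + 4*O (c(B, O) = 4*((2 + B) + O) = 4*(2 + B + O) = 8 + 4*B + 4*O)
x = 121/15 (x = 8 + (-23 + 24)/(0 + 15) = 8 + 1/15 = 121/15 ≈ 8.0667)
(16*x)*c(W(-4 + 4), X(1, -3)) = (16*(121/15))*(8 + 4*4 + 4*1) = 1936*(8 + 16 + 4)/15 = (1936/15)*28 = 54208/15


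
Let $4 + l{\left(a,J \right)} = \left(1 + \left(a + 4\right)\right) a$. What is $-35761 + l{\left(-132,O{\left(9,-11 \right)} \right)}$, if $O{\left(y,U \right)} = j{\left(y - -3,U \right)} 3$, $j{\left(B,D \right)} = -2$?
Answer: $-19001$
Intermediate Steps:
$O{\left(y,U \right)} = -6$ ($O{\left(y,U \right)} = \left(-2\right) 3 = -6$)
$l{\left(a,J \right)} = -4 + a \left(5 + a\right)$ ($l{\left(a,J \right)} = -4 + \left(1 + \left(a + 4\right)\right) a = -4 + \left(1 + \left(4 + a\right)\right) a = -4 + \left(5 + a\right) a = -4 + a \left(5 + a\right)$)
$-35761 + l{\left(-132,O{\left(9,-11 \right)} \right)} = -35761 + \left(-4 + \left(-132\right)^{2} + 5 \left(-132\right)\right) = -35761 - -16760 = -35761 + 16760 = -19001$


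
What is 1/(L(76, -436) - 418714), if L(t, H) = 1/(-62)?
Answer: -62/25960269 ≈ -2.3883e-6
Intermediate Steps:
L(t, H) = -1/62
1/(L(76, -436) - 418714) = 1/(-1/62 - 418714) = 1/(-25960269/62) = -62/25960269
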